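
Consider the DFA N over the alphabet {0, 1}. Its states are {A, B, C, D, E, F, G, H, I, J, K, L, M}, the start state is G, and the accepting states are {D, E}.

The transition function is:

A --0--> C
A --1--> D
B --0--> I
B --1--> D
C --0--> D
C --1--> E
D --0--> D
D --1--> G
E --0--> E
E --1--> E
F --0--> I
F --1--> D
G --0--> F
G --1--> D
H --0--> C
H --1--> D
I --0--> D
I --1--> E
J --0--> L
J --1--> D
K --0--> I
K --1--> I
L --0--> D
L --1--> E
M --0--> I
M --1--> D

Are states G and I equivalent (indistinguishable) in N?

States {A,B,C,H,J,K,L,M} cannot be reached from the start state, so discard them.
P0 = {D,E} | {F,G,I}.
Split {D,E} by δ(·,1) → {D} and {E}.
Refine {F,G,I} on symbol 0: members go to different blocks, giving {F,G} and {I}.
Refine {F,G} on symbol 0: members go to different blocks, giving {F} and {G}.
Stable partition: {D} | {F} | {E} | {I} | {G} — 5 equivalence classes.
G and I end up in different blocks, so they are distinguishable. For instance, the string '0' is accepted from only I.

No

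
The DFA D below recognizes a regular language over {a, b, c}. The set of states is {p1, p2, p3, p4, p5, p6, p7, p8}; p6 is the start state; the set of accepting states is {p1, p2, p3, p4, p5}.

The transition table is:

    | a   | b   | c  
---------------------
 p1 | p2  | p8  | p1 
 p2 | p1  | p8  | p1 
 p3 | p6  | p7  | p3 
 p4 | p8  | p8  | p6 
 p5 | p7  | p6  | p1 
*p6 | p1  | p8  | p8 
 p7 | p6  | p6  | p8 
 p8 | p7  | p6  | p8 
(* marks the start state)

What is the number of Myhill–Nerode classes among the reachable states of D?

Reachable states from the start: {p1,p2,p6,p7,p8}. Unreachable: {p3,p4,p5} — drop them.
Initial partition by acceptance: {p1,p2} | {p6,p7,p8}.
Split {p6,p7,p8} by δ(·,a) → {p7,p8} and {p6}.
Refine {p7,p8} on symbol a: members go to different blocks, giving {p7} and {p8}.
No further refinement is possible. Final partition (4 blocks): {p1,p2} | {p7} | {p6} | {p8}.

4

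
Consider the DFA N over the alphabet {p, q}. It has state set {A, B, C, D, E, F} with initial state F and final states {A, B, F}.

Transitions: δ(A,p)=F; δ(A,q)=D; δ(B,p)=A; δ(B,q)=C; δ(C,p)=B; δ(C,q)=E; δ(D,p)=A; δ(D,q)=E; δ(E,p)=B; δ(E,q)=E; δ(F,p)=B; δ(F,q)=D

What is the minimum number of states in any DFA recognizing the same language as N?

2

Every state is reachable, so we keep all 6.
Initial partition by acceptance: {A,B,F} | {C,D,E}.
The partition is now stable with 2 blocks: {A,B,F} | {C,D,E}.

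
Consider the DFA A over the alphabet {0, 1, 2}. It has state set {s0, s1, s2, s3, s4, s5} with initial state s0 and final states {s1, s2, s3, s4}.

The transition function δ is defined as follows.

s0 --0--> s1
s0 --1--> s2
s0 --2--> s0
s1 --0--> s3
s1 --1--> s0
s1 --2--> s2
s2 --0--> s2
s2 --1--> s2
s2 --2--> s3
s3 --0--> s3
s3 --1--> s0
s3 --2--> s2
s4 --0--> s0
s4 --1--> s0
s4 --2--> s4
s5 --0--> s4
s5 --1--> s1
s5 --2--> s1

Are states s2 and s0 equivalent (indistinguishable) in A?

No

First remove the unreachable states {s4,s5}; 4 states remain.
Start with accepting vs non-accepting: {s1,s2,s3} | {s0}.
On input 1, block {s1,s2,s3} splits into {s1,s3} and {s2}.
Stable partition: {s1,s3} | {s0} | {s2} — 3 equivalence classes.
s2 and s0 end up in different blocks, so they are distinguishable. For instance, the string 'ε' is accepted from only s2.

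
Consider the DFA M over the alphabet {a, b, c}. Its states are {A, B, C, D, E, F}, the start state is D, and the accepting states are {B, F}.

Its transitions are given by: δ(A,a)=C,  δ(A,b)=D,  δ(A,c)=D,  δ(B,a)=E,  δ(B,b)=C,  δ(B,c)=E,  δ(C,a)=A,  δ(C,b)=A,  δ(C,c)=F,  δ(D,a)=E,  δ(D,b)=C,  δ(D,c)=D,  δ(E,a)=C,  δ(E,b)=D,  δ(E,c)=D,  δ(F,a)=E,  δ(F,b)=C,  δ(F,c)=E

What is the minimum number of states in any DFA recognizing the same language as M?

First remove the unreachable states {B}; 5 states remain.
Initial partition by acceptance: {F} | {A,C,D,E}.
Split {A,C,D,E} by δ(·,c) → {A,D,E} and {C}.
On input a, block {A,D,E} splits into {A,E} and {D}.
The partition is now stable with 4 blocks: {F} | {A,E} | {C} | {D}.

4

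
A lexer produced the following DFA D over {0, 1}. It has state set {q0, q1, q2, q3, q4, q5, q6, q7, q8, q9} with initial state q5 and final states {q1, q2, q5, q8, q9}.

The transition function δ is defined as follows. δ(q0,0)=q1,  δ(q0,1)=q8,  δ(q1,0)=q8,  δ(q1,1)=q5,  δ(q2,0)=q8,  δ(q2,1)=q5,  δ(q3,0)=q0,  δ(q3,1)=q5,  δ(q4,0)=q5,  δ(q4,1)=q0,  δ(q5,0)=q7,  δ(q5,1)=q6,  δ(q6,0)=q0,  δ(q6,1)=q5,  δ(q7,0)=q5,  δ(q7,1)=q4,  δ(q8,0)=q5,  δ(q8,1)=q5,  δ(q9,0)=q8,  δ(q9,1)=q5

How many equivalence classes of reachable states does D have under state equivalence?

First remove the unreachable states {q2,q3,q9}; 7 states remain.
P0 = {q1,q5,q8} | {q0,q4,q6,q7}.
Split {q1,q5,q8} by δ(·,0) → {q1,q8} and {q5}.
On input 0, block {q1,q8} splits into {q1} and {q8}.
Refine {q0,q4,q6,q7} on symbol 0: members go to different blocks, giving {q4,q7} and {q0} and {q6}.
On input 1, block {q4,q7} splits into {q4} and {q7}.
No further refinement is possible. Final partition (7 blocks): {q1} | {q4} | {q5} | {q8} | {q0} | {q6} | {q7}.

7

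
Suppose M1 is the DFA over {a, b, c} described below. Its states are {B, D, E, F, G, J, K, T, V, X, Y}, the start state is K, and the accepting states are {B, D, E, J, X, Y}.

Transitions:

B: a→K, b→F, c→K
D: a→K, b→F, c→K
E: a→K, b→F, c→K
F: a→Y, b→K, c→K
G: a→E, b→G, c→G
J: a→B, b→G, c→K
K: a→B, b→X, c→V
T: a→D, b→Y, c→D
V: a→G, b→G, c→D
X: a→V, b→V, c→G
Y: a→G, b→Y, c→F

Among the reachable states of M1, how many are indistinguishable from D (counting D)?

States {J,T} cannot be reached from the start state, so discard them.
Start with accepting vs non-accepting: {B,D,E,X,Y} | {F,G,K,V}.
Refine {B,D,E,X,Y} on symbol b: members go to different blocks, giving {B,D,E,X} and {Y}.
Split {F,G,K,V} by δ(·,a) → {G,K} and {F} and {V}.
Refine {B,D,E,X} on symbol a: members go to different blocks, giving {B,D,E} and {X}.
Refine {G,K} on symbol b: members go to different blocks, giving {K} and {G}.
Stable partition: {B,D,E} | {K} | {Y} | {F} | {V} | {X} | {G} — 7 equivalence classes.
State D belongs to the block {B,D,E}, which has 3 states.

3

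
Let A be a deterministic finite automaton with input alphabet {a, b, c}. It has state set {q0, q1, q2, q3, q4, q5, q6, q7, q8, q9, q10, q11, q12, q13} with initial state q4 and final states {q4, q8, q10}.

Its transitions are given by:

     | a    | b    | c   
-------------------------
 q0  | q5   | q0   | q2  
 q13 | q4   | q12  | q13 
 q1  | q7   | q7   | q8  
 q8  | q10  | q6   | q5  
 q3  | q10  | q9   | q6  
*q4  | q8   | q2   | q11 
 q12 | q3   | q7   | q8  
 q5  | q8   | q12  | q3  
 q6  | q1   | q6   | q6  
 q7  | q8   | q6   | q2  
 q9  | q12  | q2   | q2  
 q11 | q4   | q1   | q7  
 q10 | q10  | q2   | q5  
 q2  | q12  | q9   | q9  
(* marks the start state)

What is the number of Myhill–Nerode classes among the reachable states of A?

States {q0,q13} cannot be reached from the start state, so discard them.
Start with accepting vs non-accepting: {q4,q8,q10} | {q1,q2,q3,q5,q6,q7,q9,q11,q12}.
Refine {q1,q2,q3,q5,q6,q7,q9,q11,q12} on symbol a: members go to different blocks, giving {q1,q2,q6,q9,q12} and {q3,q5,q7,q11}.
On input a, block {q1,q2,q6,q9,q12} splits into {q2,q6,q9} and {q1,q12}.
Refine {q3,q5,q7,q11} on symbol b: members go to different blocks, giving {q3,q7} and {q5,q11}.
Stable partition: {q4,q8,q10} | {q2,q6,q9} | {q3,q7} | {q1,q12} | {q5,q11} — 5 equivalence classes.

5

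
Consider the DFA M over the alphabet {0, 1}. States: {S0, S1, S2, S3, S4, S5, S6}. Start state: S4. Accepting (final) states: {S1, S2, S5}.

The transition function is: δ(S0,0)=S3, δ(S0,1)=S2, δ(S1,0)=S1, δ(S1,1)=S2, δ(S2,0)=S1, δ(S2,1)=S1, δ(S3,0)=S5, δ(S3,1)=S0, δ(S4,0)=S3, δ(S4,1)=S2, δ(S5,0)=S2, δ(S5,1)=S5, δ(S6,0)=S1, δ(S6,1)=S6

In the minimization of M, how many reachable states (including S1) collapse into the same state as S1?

Reachable states from the start: {S0,S1,S2,S3,S4,S5}. Unreachable: {S6} — drop them.
Initial partition by acceptance: {S1,S2,S5} | {S0,S3,S4}.
Split {S0,S3,S4} by δ(·,0) → {S0,S4} and {S3}.
No further refinement is possible. Final partition (3 blocks): {S1,S2,S5} | {S0,S4} | {S3}.
State S1 belongs to the block {S1,S2,S5}, which has 3 states.

3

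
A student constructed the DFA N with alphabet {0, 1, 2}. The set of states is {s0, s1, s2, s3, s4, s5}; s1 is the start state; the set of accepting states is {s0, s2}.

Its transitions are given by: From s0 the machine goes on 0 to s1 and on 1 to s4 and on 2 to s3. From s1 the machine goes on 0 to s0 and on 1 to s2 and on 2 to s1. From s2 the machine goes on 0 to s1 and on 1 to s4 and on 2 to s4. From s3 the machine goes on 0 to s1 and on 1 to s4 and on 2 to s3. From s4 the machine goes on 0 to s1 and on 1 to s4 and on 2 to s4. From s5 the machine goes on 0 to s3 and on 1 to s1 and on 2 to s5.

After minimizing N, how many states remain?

3

Reachable states from the start: {s0,s1,s2,s3,s4}. Unreachable: {s5} — drop them.
Start with accepting vs non-accepting: {s0,s2} | {s1,s3,s4}.
Split {s1,s3,s4} by δ(·,0) → {s3,s4} and {s1}.
Stable partition: {s0,s2} | {s3,s4} | {s1} — 3 equivalence classes.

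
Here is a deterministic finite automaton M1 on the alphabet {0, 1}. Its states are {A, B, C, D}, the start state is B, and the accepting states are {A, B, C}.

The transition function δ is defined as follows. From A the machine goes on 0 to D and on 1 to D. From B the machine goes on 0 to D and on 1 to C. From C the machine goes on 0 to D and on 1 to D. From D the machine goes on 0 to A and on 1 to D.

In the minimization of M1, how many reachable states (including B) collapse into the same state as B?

Every state is reachable, so we keep all 4.
P0 = {A,B,C} | {D}.
Split {A,B,C} by δ(·,1) → {A,C} and {B}.
Stable partition: {A,C} | {D} | {B} — 3 equivalence classes.
State B belongs to the block {B}, which has 1 states.

1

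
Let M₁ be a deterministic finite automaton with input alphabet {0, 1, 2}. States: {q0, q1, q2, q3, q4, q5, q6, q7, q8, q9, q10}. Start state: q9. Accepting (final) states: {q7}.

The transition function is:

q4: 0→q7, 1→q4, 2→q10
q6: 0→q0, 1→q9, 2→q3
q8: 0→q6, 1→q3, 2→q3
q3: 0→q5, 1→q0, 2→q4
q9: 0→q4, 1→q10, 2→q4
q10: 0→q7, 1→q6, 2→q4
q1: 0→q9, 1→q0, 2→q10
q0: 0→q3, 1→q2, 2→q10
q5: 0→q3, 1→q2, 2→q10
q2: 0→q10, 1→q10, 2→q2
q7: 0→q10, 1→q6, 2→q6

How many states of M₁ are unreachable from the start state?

2

Starting at q9 and following transitions, the reachable set is {q0, q2, q3, q4, q5, q6, q7, q9, q10}. That leaves q1, q8 unreachable — 2 in total.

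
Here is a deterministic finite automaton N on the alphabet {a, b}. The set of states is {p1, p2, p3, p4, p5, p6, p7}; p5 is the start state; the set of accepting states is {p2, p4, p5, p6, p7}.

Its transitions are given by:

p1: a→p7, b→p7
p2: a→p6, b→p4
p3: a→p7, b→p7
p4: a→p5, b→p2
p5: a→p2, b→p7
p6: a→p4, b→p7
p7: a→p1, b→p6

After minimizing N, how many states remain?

4

States {p3} cannot be reached from the start state, so discard them.
Start with accepting vs non-accepting: {p2,p4,p5,p6,p7} | {p1}.
Refine {p2,p4,p5,p6,p7} on symbol a: members go to different blocks, giving {p2,p4,p5,p6} and {p7}.
On input b, block {p2,p4,p5,p6} splits into {p2,p4} and {p5,p6}.
No further refinement is possible. Final partition (4 blocks): {p2,p4} | {p1} | {p7} | {p5,p6}.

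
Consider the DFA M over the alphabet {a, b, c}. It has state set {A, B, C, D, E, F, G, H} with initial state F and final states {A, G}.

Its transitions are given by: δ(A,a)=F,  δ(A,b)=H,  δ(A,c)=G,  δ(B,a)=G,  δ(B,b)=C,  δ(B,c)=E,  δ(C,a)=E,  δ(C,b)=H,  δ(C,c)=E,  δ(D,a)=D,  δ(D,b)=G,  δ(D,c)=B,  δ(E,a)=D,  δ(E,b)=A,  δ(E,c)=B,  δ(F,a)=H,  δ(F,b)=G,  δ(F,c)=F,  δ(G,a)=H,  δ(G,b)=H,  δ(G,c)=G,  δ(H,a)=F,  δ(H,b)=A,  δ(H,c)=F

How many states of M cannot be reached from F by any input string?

Starting at F and following transitions, the reachable set is {A, F, G, H}. That leaves B, C, D, E unreachable — 4 in total.

4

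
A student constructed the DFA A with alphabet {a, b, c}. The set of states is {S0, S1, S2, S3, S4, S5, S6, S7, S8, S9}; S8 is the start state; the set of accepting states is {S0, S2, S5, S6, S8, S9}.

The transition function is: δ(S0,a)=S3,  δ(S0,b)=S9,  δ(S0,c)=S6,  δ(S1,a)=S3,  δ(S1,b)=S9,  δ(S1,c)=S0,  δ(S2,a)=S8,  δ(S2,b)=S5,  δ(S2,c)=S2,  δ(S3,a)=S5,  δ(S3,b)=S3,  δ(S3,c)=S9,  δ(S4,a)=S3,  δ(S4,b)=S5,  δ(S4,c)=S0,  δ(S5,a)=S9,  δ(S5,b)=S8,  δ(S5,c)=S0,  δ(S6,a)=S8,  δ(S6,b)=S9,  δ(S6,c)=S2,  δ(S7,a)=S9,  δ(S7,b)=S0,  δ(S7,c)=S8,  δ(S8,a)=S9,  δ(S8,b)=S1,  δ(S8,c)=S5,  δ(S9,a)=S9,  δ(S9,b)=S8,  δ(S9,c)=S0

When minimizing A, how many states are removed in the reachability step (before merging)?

BFS from S8 reaches {S0, S1, S2, S3, S5, S6, S8, S9}; the 2 state(s) S4, S7 are never visited.

2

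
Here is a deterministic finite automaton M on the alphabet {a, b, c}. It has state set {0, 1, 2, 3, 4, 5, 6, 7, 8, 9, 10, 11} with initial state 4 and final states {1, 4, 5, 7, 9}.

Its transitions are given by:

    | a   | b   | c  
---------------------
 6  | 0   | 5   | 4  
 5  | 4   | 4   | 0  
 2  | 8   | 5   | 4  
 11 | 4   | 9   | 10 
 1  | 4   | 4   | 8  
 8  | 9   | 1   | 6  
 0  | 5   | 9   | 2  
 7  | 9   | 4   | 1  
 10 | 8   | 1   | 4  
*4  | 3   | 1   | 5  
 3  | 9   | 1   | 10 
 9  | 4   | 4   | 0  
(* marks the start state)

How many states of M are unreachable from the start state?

BFS from 4 reaches {0, 1, 2, 3, 4, 5, 6, 8, 9, 10}; the 2 state(s) 7, 11 are never visited.

2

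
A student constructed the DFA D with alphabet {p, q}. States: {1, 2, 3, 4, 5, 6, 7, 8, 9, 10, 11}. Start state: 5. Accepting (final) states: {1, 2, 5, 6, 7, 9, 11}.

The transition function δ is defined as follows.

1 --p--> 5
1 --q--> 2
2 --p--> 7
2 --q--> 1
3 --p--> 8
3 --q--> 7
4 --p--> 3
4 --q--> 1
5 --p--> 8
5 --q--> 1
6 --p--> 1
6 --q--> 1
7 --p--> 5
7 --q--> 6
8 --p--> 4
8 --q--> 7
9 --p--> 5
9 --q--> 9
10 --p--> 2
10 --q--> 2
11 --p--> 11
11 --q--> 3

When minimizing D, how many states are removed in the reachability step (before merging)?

3

Starting at 5 and following transitions, the reachable set is {1, 2, 3, 4, 5, 6, 7, 8}. That leaves 9, 10, 11 unreachable — 3 in total.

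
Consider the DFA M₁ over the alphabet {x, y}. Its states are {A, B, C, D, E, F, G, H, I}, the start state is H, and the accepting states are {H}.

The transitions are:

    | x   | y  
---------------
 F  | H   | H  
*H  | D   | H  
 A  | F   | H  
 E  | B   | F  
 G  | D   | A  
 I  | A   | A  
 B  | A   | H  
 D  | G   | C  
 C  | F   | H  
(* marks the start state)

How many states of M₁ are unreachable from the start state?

3

No path from H leads to B, E, I; the other 6 states are all reachable.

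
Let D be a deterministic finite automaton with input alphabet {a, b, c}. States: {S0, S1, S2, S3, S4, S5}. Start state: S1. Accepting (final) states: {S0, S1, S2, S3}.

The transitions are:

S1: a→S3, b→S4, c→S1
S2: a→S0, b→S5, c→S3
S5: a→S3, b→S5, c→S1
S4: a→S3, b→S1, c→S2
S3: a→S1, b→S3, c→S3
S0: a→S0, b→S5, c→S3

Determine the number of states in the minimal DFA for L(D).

Every state is reachable, so we keep all 6.
P0 = {S0,S1,S2,S3} | {S4,S5}.
On input b, block {S0,S1,S2,S3} splits into {S0,S1,S2} and {S3}.
On input a, block {S0,S1,S2} splits into {S0,S2} and {S1}.
Refine {S4,S5} on symbol b: members go to different blocks, giving {S4} and {S5}.
No further refinement is possible. Final partition (5 blocks): {S0,S2} | {S4} | {S3} | {S1} | {S5}.

5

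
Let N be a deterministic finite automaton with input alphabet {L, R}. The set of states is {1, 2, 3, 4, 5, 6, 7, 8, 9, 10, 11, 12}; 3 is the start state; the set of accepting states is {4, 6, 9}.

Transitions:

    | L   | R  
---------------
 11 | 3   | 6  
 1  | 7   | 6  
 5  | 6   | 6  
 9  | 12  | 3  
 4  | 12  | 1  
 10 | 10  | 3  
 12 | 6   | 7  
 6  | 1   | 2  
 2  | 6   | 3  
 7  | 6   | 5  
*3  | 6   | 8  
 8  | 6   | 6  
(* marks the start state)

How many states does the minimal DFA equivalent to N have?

Reachable states from the start: {1,2,3,5,6,7,8}. Unreachable: {4,9,10,11,12} — drop them.
Start with accepting vs non-accepting: {6} | {1,2,3,5,7,8}.
Refine {1,2,3,5,7,8} on symbol L: members go to different blocks, giving {2,3,5,7,8} and {1}.
Refine {2,3,5,7,8} on symbol R: members go to different blocks, giving {2,3,7} and {5,8}.
On input R, block {2,3,7} splits into {3,7} and {2}.
The partition is now stable with 5 blocks: {6} | {3,7} | {1} | {5,8} | {2}.

5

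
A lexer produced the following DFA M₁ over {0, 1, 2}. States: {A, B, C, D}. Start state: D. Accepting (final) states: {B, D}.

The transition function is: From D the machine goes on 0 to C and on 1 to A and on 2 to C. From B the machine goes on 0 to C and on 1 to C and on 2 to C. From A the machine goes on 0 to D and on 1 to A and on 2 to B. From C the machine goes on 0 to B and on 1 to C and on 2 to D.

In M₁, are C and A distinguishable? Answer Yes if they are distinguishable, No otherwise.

No

All states are reachable from the start state.
Start with accepting vs non-accepting: {B,D} | {A,C}.
Stable partition: {B,D} | {A,C} — 2 equivalence classes.
C and A lie in the same block of the stable partition, so they are equivalent — no string distinguishes them.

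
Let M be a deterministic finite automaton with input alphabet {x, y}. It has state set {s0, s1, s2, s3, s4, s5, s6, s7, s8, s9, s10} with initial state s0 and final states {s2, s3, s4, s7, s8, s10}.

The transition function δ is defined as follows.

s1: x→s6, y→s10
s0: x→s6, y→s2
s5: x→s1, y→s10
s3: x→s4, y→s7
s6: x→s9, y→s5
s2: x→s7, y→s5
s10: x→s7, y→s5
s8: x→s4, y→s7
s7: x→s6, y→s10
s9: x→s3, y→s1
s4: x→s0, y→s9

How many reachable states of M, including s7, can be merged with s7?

1

States {s8} cannot be reached from the start state, so discard them.
Start with accepting vs non-accepting: {s2,s3,s4,s7,s10} | {s0,s1,s5,s6,s9}.
Refine {s2,s3,s4,s7,s10} on symbol x: members go to different blocks, giving {s2,s3,s10} and {s4,s7}.
Refine {s2,s3,s10} on symbol y: members go to different blocks, giving {s2,s10} and {s3}.
Refine {s0,s1,s5,s6,s9} on symbol x: members go to different blocks, giving {s0,s1,s5,s6} and {s9}.
Split {s0,s1,s5,s6} by δ(·,x) → {s0,s1,s5} and {s6}.
Split {s0,s1,s5} by δ(·,x) → {s0,s1} and {s5}.
Split {s4,s7} by δ(·,x) → {s4} and {s7}.
The partition is now stable with 8 blocks: {s2,s10} | {s0,s1} | {s4} | {s3} | {s9} | {s6} | {s5} | {s7}.
The equivalence class containing s7 is {s7}, of size 1.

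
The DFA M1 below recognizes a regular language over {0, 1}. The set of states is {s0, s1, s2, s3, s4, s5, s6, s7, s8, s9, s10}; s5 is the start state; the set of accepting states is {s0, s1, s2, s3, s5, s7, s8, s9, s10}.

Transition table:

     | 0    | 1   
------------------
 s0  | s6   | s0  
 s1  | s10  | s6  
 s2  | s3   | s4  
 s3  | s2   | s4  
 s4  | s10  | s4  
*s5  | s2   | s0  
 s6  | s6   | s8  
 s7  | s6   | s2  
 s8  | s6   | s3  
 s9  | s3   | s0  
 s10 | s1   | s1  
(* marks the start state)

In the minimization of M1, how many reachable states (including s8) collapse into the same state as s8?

1

Reachable states from the start: {s0,s1,s2,s3,s4,s5,s6,s8,s10}. Unreachable: {s7,s9} — drop them.
Start with accepting vs non-accepting: {s0,s1,s2,s3,s5,s8,s10} | {s4,s6}.
Split {s0,s1,s2,s3,s5,s8,s10} by δ(·,0) → {s1,s2,s3,s5,s10} and {s0,s8}.
Split {s1,s2,s3,s5,s10} by δ(·,1) → {s1,s2,s3} and {s5} and {s10}.
Refine {s1,s2,s3} on symbol 0: members go to different blocks, giving {s2,s3} and {s1}.
Split {s4,s6} by δ(·,0) → {s4} and {s6}.
Refine {s0,s8} on symbol 1: members go to different blocks, giving {s0} and {s8}.
The partition is now stable with 8 blocks: {s2,s3} | {s4} | {s0} | {s5} | {s10} | {s1} | {s6} | {s8}.
State s8 belongs to the block {s8}, which has 1 states.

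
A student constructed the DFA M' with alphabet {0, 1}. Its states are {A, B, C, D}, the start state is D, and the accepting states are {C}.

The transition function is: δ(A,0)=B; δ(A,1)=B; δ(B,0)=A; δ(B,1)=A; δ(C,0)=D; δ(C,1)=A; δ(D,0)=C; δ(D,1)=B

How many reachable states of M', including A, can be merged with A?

Every state is reachable, so we keep all 4.
Initial partition by acceptance: {C} | {A,B,D}.
Refine {A,B,D} on symbol 0: members go to different blocks, giving {A,B} and {D}.
No further refinement is possible. Final partition (3 blocks): {C} | {A,B} | {D}.
State A belongs to the block {A,B}, which has 2 states.

2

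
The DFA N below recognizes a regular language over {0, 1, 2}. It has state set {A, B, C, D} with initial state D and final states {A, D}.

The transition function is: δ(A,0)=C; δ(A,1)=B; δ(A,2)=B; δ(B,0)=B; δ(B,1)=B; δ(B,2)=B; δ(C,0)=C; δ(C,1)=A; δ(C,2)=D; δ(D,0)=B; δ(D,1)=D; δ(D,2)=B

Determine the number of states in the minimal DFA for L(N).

States {A,C} cannot be reached from the start state, so discard them.
Start with accepting vs non-accepting: {D} | {B}.
The partition is now stable with 2 blocks: {D} | {B}.

2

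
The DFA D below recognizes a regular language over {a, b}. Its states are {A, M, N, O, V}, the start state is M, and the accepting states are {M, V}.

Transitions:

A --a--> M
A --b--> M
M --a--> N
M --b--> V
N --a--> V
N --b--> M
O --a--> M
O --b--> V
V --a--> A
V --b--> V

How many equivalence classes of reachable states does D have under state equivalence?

Reachable states from the start: {A,M,N,V}. Unreachable: {O} — drop them.
Start with accepting vs non-accepting: {M,V} | {A,N}.
No further refinement is possible. Final partition (2 blocks): {M,V} | {A,N}.

2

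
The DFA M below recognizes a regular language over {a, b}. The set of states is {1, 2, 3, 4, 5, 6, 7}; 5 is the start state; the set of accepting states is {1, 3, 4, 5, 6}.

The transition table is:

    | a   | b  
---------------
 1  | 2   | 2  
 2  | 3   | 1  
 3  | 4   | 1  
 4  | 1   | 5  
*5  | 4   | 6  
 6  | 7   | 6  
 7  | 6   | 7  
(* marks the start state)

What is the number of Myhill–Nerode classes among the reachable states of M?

7

Every state is reachable, so we keep all 7.
Start with accepting vs non-accepting: {1,3,4,5,6} | {2,7}.
Refine {1,3,4,5,6} on symbol a: members go to different blocks, giving {3,4,5} and {1,6}.
On input a, block {3,4,5} splits into {3,5} and {4}.
Refine {2,7} on symbol a: members go to different blocks, giving {2} and {7}.
Refine {1,6} on symbol a: members go to different blocks, giving {1} and {6}.
Refine {3,5} on symbol b: members go to different blocks, giving {3} and {5}.
Stable partition: {3} | {2} | {1} | {4} | {7} | {6} | {5} — 7 equivalence classes.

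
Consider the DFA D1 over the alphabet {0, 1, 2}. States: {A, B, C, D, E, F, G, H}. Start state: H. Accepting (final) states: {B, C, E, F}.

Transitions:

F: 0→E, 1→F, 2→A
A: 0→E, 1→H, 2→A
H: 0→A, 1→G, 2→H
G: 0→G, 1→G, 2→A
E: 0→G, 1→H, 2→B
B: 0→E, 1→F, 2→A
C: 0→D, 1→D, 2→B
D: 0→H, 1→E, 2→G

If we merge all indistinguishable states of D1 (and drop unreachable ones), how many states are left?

States {C,D} cannot be reached from the start state, so discard them.
P0 = {B,E,F} | {A,G,H}.
Refine {B,E,F} on symbol 0: members go to different blocks, giving {B,F} and {E}.
On input 0, block {A,G,H} splits into {G,H} and {A}.
Split {G,H} by δ(·,0) → {G} and {H}.
No further refinement is possible. Final partition (5 blocks): {B,F} | {G} | {E} | {A} | {H}.

5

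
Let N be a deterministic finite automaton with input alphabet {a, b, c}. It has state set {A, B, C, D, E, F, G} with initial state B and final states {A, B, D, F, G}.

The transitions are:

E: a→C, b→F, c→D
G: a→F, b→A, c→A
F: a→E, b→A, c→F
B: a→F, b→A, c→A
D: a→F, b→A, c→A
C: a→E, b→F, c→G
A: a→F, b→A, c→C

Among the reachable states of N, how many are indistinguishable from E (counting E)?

2

Initial partition by acceptance: {A,B,D,F,G} | {C,E}.
Refine {A,B,D,F,G} on symbol a: members go to different blocks, giving {A,B,D,G} and {F}.
Split {A,B,D,G} by δ(·,c) → {B,D,G} and {A}.
No further refinement is possible. Final partition (4 blocks): {B,D,G} | {C,E} | {F} | {A}.
The equivalence class containing E is {C,E}, of size 2.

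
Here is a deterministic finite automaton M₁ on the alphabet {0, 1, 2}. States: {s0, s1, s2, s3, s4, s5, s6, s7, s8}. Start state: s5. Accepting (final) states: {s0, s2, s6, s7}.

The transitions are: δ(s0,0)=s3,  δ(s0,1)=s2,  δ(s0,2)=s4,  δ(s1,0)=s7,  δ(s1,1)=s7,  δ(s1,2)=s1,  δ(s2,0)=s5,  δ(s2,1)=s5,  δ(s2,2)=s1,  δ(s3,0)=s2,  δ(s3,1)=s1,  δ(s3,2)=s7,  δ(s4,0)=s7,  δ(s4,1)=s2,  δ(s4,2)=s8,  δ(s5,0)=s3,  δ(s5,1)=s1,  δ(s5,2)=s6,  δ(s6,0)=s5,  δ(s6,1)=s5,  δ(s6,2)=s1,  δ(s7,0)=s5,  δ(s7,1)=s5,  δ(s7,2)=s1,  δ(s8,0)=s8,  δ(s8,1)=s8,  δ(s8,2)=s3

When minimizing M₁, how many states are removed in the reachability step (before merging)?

No path from s5 leads to s0, s4, s8; the other 6 states are all reachable.

3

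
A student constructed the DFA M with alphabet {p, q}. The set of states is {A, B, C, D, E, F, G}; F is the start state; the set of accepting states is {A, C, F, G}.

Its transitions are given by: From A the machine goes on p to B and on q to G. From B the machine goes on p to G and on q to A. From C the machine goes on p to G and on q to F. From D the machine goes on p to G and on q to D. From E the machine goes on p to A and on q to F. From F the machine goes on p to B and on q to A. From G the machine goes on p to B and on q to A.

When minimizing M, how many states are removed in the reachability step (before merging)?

No path from F leads to C, D, E; the other 4 states are all reachable.

3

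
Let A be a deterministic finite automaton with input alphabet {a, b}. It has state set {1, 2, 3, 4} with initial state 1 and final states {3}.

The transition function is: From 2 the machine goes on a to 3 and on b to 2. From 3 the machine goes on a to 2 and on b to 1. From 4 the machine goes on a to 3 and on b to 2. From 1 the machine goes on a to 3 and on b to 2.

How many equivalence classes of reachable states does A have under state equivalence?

2

First remove the unreachable states {4}; 3 states remain.
P0 = {3} | {1,2}.
Stable partition: {3} | {1,2} — 2 equivalence classes.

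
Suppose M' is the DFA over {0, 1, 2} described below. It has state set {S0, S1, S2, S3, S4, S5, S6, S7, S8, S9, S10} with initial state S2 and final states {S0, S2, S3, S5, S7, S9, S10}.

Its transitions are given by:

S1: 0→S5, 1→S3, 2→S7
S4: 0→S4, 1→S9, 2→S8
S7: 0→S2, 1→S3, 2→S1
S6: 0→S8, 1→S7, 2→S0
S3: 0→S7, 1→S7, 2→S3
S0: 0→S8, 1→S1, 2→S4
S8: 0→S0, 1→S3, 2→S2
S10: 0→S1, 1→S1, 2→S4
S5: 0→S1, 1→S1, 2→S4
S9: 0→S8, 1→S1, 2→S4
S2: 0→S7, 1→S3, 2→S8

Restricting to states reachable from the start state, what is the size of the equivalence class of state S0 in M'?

3

States {S6,S10} cannot be reached from the start state, so discard them.
Start with accepting vs non-accepting: {S0,S2,S3,S5,S7,S9} | {S1,S4,S8}.
Refine {S0,S2,S3,S5,S7,S9} on symbol 0: members go to different blocks, giving {S0,S5,S9} and {S2,S3,S7}.
On input 0, block {S1,S4,S8} splits into {S1,S8} and {S4}.
Split {S2,S3,S7} by δ(·,2) → {S2,S7} and {S3}.
The partition is now stable with 5 blocks: {S0,S5,S9} | {S1,S8} | {S2,S7} | {S4} | {S3}.
State S0 belongs to the block {S0,S5,S9}, which has 3 states.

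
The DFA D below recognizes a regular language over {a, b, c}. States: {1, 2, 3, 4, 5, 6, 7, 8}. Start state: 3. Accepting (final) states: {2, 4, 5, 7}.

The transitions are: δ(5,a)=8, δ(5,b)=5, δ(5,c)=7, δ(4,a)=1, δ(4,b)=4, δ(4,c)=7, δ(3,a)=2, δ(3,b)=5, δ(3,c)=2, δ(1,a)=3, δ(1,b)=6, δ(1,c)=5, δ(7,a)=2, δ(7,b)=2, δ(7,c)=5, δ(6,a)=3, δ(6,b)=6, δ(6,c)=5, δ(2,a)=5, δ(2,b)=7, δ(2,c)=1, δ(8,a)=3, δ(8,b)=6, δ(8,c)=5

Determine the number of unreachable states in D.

Starting at 3 and following transitions, the reachable set is {1, 2, 3, 5, 6, 7, 8}. That leaves 4 unreachable — 1 in total.

1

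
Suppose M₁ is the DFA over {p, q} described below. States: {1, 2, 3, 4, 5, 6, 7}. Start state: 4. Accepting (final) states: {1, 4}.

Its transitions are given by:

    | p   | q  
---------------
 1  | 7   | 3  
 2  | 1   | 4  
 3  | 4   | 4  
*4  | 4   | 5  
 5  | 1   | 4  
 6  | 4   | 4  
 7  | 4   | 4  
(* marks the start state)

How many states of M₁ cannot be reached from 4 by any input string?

2

Starting at 4 and following transitions, the reachable set is {1, 3, 4, 5, 7}. That leaves 2, 6 unreachable — 2 in total.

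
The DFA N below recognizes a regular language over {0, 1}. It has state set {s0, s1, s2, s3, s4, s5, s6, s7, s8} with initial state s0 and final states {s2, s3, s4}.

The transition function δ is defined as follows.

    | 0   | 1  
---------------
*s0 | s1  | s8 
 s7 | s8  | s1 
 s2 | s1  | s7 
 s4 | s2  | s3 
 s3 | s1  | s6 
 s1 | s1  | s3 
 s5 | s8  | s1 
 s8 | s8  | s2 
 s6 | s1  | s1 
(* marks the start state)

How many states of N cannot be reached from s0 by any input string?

No path from s0 leads to s4, s5; the other 7 states are all reachable.

2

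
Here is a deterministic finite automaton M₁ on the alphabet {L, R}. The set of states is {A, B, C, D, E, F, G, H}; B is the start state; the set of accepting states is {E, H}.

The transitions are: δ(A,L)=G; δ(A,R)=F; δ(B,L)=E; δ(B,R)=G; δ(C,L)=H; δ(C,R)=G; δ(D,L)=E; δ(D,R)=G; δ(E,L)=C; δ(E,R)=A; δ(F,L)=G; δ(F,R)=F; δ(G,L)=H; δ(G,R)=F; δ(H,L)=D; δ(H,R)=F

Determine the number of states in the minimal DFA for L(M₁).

All states are reachable from the start state.
Initial partition by acceptance: {E,H} | {A,B,C,D,F,G}.
On input L, block {A,B,C,D,F,G} splits into {B,C,D,G} and {A,F}.
On input R, block {B,C,D,G} splits into {B,C,D} and {G}.
No further refinement is possible. Final partition (4 blocks): {E,H} | {B,C,D} | {A,F} | {G}.

4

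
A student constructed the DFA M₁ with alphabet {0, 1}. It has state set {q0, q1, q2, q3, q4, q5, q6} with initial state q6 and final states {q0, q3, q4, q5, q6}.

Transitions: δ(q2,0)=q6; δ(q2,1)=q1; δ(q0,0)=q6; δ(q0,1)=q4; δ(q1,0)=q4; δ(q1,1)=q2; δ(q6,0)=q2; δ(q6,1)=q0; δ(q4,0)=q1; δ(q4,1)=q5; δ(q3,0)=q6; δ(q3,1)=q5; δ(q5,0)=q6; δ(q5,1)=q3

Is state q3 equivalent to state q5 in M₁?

Yes

All states are reachable from the start state.
Initial partition by acceptance: {q0,q3,q4,q5,q6} | {q1,q2}.
Split {q0,q3,q4,q5,q6} by δ(·,0) → {q0,q3,q5} and {q4,q6}.
On input 1, block {q0,q3,q5} splits into {q3,q5} and {q0}.
Split {q4,q6} by δ(·,1) → {q4} and {q6}.
Split {q1,q2} by δ(·,0) → {q1} and {q2}.
The partition is now stable with 6 blocks: {q3,q5} | {q1} | {q4} | {q0} | {q6} | {q2}.
q3 and q5 lie in the same block of the stable partition, so they are equivalent — no string distinguishes them.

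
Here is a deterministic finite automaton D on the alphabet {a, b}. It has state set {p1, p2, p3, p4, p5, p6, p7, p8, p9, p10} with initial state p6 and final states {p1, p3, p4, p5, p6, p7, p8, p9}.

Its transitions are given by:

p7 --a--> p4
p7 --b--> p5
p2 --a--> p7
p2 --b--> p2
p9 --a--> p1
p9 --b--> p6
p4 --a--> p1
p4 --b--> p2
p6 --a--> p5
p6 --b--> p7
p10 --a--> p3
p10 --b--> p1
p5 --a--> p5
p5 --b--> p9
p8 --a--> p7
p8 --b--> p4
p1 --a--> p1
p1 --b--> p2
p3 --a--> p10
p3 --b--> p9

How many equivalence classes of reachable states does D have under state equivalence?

First remove the unreachable states {p3,p8,p10}; 7 states remain.
Initial partition by acceptance: {p1,p4,p5,p6,p7,p9} | {p2}.
On input b, block {p1,p4,p5,p6,p7,p9} splits into {p5,p6,p7,p9} and {p1,p4}.
Split {p5,p6,p7,p9} by δ(·,a) → {p5,p6} and {p7,p9}.
The partition is now stable with 4 blocks: {p5,p6} | {p2} | {p1,p4} | {p7,p9}.

4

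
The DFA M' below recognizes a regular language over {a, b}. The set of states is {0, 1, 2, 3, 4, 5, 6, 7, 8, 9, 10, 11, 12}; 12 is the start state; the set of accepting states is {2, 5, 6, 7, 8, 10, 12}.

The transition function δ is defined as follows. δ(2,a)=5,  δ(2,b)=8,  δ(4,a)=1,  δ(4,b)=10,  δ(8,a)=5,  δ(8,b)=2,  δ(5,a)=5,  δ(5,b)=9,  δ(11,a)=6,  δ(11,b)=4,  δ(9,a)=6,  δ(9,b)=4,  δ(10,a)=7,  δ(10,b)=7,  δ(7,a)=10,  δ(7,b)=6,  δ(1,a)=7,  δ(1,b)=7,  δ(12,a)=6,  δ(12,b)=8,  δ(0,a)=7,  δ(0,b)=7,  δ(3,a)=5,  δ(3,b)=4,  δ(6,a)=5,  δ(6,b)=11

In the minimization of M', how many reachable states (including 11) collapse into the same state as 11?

States {0,3} cannot be reached from the start state, so discard them.
P0 = {2,5,6,7,8,10,12} | {1,4,9,11}.
Refine {2,5,6,7,8,10,12} on symbol b: members go to different blocks, giving {2,7,8,10,12} and {5,6}.
Split {2,7,8,10,12} by δ(·,a) → {2,8,12} and {7,10}.
On input a, block {1,4,9,11} splits into {9,11} and {1} and {4}.
Split {7,10} by δ(·,b) → {7} and {10}.
The partition is now stable with 7 blocks: {2,8,12} | {9,11} | {5,6} | {7} | {1} | {4} | {10}.
The equivalence class containing 11 is {9,11}, of size 2.

2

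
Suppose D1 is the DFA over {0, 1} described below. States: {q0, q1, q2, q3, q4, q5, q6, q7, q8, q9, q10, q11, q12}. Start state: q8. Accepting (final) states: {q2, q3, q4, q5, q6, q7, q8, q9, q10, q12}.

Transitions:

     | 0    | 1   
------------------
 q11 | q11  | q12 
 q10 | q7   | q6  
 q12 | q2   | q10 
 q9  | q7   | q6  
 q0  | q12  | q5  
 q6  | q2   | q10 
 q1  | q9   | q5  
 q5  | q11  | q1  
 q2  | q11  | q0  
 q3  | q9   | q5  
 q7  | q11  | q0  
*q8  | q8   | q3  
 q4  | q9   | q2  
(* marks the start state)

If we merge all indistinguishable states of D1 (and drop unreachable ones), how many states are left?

First remove the unreachable states {q4}; 12 states remain.
Start with accepting vs non-accepting: {q2,q3,q5,q6,q7,q8,q9,q10,q12} | {q0,q1,q11}.
Refine {q2,q3,q5,q6,q7,q8,q9,q10,q12} on symbol 0: members go to different blocks, giving {q3,q6,q8,q9,q10,q12} and {q2,q5,q7}.
Split {q3,q6,q8,q9,q10,q12} by δ(·,0) → {q6,q9,q10,q12} and {q3,q8}.
Refine {q0,q1,q11} on symbol 0: members go to different blocks, giving {q0,q1} and {q11}.
Refine {q3,q8} on symbol 0: members go to different blocks, giving {q3} and {q8}.
No further refinement is possible. Final partition (6 blocks): {q6,q9,q10,q12} | {q0,q1} | {q2,q5,q7} | {q3} | {q11} | {q8}.

6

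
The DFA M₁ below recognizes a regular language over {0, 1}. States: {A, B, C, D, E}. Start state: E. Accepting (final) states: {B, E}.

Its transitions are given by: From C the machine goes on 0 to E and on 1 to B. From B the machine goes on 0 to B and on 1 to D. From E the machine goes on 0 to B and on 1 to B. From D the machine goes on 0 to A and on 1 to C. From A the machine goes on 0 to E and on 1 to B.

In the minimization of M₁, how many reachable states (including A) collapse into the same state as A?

2

P0 = {B,E} | {A,C,D}.
On input 1, block {B,E} splits into {B} and {E}.
Split {A,C,D} by δ(·,0) → {A,C} and {D}.
Stable partition: {B} | {A,C} | {E} | {D} — 4 equivalence classes.
State A belongs to the block {A,C}, which has 2 states.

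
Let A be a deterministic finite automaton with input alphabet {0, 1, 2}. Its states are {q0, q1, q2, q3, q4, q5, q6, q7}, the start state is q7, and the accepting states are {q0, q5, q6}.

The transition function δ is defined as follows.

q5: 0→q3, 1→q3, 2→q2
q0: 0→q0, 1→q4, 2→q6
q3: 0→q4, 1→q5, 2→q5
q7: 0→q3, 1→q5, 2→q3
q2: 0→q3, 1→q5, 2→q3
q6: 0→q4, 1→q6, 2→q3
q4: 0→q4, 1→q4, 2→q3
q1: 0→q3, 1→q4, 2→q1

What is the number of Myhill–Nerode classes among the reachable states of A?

4

First remove the unreachable states {q0,q1,q6}; 5 states remain.
P0 = {q5} | {q2,q3,q4,q7}.
On input 1, block {q2,q3,q4,q7} splits into {q2,q3,q7} and {q4}.
Refine {q2,q3,q7} on symbol 0: members go to different blocks, giving {q2,q7} and {q3}.
The partition is now stable with 4 blocks: {q5} | {q2,q7} | {q4} | {q3}.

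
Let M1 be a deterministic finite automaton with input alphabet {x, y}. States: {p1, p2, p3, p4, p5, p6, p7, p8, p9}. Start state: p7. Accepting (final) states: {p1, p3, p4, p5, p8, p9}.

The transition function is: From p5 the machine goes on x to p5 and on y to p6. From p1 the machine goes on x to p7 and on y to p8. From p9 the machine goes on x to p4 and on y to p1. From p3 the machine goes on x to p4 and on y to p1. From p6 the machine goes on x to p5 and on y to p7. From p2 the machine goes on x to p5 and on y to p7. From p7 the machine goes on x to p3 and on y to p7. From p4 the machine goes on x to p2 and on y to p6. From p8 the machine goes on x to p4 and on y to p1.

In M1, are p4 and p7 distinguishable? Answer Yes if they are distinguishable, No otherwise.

Reachable states from the start: {p1,p2,p3,p4,p5,p6,p7,p8}. Unreachable: {p9} — drop them.
Start with accepting vs non-accepting: {p1,p3,p4,p5,p8} | {p2,p6,p7}.
Refine {p1,p3,p4,p5,p8} on symbol x: members go to different blocks, giving {p3,p5,p8} and {p1,p4}.
Split {p3,p5,p8} by δ(·,x) → {p3,p8} and {p5}.
On input x, block {p2,p6,p7} splits into {p2,p6} and {p7}.
Split {p1,p4} by δ(·,x) → {p1} and {p4}.
Stable partition: {p3,p8} | {p2,p6} | {p1} | {p5} | {p7} | {p4} — 6 equivalence classes.
p4 and p7 end up in different blocks, so they are distinguishable. For instance, the string 'ε' is accepted from only p4.

Yes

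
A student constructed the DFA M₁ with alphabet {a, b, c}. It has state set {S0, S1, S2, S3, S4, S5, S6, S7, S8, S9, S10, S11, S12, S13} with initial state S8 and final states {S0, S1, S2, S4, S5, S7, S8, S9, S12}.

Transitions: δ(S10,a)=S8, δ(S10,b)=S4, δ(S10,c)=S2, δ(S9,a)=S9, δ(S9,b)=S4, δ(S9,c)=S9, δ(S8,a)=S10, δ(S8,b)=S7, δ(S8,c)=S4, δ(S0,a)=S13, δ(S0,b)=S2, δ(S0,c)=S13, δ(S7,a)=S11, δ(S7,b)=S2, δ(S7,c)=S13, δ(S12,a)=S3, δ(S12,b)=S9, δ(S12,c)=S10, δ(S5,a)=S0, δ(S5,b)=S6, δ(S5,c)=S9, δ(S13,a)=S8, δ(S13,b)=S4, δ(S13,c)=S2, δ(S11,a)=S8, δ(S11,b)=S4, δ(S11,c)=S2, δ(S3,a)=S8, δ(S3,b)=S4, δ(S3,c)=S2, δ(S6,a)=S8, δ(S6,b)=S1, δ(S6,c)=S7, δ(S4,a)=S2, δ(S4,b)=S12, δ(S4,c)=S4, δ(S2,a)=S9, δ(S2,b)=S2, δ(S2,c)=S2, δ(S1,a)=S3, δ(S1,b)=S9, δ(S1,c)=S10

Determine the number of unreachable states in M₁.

4

No path from S8 leads to S0, S1, S5, S6; the other 10 states are all reachable.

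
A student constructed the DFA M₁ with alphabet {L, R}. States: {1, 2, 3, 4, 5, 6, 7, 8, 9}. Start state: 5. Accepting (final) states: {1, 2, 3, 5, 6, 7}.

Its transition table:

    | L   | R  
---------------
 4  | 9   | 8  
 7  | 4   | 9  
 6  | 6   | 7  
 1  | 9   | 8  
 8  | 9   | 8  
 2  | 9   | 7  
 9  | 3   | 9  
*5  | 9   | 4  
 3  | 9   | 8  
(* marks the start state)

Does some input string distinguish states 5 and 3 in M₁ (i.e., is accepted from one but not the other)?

No

Reachable states from the start: {3,4,5,8,9}. Unreachable: {1,2,6,7} — drop them.
P0 = {3,5} | {4,8,9}.
On input L, block {4,8,9} splits into {4,8} and {9}.
No further refinement is possible. Final partition (3 blocks): {3,5} | {4,8} | {9}.
5 and 3 lie in the same block of the stable partition, so they are equivalent — no string distinguishes them.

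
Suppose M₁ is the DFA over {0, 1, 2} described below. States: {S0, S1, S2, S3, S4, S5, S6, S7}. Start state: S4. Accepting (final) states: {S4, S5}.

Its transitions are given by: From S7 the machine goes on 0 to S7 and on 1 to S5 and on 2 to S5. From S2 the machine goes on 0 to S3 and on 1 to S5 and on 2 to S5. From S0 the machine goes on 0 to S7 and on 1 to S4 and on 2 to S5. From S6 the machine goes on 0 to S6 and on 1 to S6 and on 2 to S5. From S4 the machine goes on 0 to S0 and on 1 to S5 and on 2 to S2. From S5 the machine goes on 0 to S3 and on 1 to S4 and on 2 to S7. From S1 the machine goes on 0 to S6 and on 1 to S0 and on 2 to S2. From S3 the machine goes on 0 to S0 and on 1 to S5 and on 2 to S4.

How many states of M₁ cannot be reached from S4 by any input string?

Starting at S4 and following transitions, the reachable set is {S0, S2, S3, S4, S5, S7}. That leaves S1, S6 unreachable — 2 in total.

2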